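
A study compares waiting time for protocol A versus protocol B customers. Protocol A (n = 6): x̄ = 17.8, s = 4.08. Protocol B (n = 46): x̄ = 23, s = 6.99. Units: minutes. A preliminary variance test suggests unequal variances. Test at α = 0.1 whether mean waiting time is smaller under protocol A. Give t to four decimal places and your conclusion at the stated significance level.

Let group 1 = protocol A, group 2 = protocol B. H0: μ_1 = μ_2; H1: μ_1 < μ_2 (Welch's two-sample t-test, left-tailed).
t = (x̄_1 − x̄_2)/√(s_1²/n_1 + s_2²/n_2) = (17.8 − 23)/√(4.08²/6 + 6.99²/46) = -2.6548
Welch–Satterthwaite df ≈ 9.41
p-value = P(T ≤ -2.6548) ≈ 0.013
Since p ≈ 0.013 < α = 0.1, reject H0; the evidence is statistically significant.

t = -2.6548; reject H0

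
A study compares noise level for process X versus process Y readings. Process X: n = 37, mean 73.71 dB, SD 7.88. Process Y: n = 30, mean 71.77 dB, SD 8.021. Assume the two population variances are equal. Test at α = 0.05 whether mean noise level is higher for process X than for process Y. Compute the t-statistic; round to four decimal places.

0.9941

Let group 1 = process X, group 2 = process Y. H0: μ_1 = μ_2; H1: μ_1 > μ_2 (two-sample pooled-variance t-test, right-tailed).
s_p² = [(37−1)·7.88² + (30−1)·8.021²]/(37+30−2) = 63.0947
t = (73.71 − 71.77)/√[63.0947·(1/37 + 1/30)] = 0.9941
df = n₁ + n₂ − 2 = 65
p-value = P(T ≥ 0.9941) ≈ 0.1619
Since p ≈ 0.1619 > α = 0.05, fail to reject H0; the data do not provide sufficient evidence against H0.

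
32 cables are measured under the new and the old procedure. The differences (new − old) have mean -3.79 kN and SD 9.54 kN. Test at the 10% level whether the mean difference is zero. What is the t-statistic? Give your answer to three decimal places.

-2.247

H0: μ_d = 0; H1: μ_d ≠ 0 (paired t-test on the differences, two-sided).
t = d̄/(s_d/√n) = -3.79/(9.54/√32) = -2.247
df = n − 1 = 31
Two-sided p-value ≈ 0.032
Since p ≈ 0.032 < α = 0.1, reject H0; the data support H1.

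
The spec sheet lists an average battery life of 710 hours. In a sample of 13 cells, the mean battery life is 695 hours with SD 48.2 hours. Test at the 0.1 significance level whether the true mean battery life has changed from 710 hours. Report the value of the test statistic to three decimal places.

H0: μ = 710; H1: μ ≠ 710 (one-sample t-test, two-sided).
t = (x̄ − μ₀)/(s/√n) = (695 − 710)/(48.2/√13) = -1.122
df = n − 1 = 12
Two-sided p-value ≈ 0.2838
Since p ≈ 0.2838 > α = 0.1, fail to reject H0; the data do not provide sufficient evidence against H0.

-1.122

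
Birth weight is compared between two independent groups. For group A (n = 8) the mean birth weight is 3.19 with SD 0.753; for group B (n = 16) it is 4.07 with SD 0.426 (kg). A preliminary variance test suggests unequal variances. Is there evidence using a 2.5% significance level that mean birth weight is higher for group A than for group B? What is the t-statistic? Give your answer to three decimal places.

Let group 1 = group A, group 2 = group B. H0: μ_1 = μ_2; H1: μ_1 > μ_2 (Welch's two-sample t-test, right-tailed).
t = (x̄_1 − x̄_2)/√(s_1²/n_1 + s_2²/n_2) = (3.19 − 4.07)/√(0.753²/8 + 0.426²/16) = -3.069
Welch–Satterthwaite df ≈ 9.31
p-value = P(T ≥ -3.069) ≈ 0.994
Since p ≈ 0.994 > α = 0.025, fail to reject H0; the data do not provide sufficient evidence against H0.

-3.069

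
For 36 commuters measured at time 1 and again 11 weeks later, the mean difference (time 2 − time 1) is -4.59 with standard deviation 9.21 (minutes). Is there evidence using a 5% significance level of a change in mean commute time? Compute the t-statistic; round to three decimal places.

-2.990

H0: μ_d = 0; H1: μ_d ≠ 0 (paired t-test on the differences, two-sided).
t = d̄/(s_d/√n) = -4.59/(9.21/√36) = -2.990
df = n − 1 = 35
Two-sided p-value ≈ 0.005
Since p ≈ 0.005 < α = 0.05, reject H0; the data support H1.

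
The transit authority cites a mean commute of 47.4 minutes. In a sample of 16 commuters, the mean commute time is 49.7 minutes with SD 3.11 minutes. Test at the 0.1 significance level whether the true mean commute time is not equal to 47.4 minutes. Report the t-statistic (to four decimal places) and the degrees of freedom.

t = 2.9582, df = 15

H0: μ = 47.4; H1: μ ≠ 47.4 (one-sample t-test, two-sided).
t = (x̄ − μ₀)/(s/√n) = (49.7 − 47.4)/(3.11/√16) = 2.9582
df = n − 1 = 15
Two-sided p-value ≈ 0.010
Since p ≈ 0.010 < α = 0.1, reject H0; the data support H1.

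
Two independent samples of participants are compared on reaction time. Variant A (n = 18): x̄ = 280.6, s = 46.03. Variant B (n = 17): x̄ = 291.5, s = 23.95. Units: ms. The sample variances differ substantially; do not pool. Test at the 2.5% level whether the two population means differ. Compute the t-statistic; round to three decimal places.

-0.886

Let group 1 = variant A, group 2 = variant B. H0: μ_1 = μ_2; H1: μ_1 ≠ μ_2 (Welch's two-sample t-test, two-sided).
t = (x̄_1 − x̄_2)/√(s_1²/n_1 + s_2²/n_2) = (280.6 − 291.5)/√(46.03²/18 + 23.95²/17) = -0.886
Welch–Satterthwaite df ≈ 25.88
Two-sided p-value ≈ 0.384
Since p ≈ 0.384 > α = 0.025, fail to reject H0; the data do not provide sufficient evidence against H0.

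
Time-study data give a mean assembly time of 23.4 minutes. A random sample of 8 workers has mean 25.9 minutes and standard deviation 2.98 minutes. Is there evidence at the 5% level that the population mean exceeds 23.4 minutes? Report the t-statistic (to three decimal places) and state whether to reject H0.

H0: μ = 23.4; H1: μ > 23.4 (one-sample t-test, right-tailed).
t = (x̄ − μ₀)/(s/√n) = (25.9 − 23.4)/(2.98/√8) = 2.373
df = n − 1 = 7
p-value = P(T ≥ 2.373) ≈ 0.025
Since p ≈ 0.025 < α = 0.05, reject H0; the evidence is statistically significant.

t = 2.373; reject H0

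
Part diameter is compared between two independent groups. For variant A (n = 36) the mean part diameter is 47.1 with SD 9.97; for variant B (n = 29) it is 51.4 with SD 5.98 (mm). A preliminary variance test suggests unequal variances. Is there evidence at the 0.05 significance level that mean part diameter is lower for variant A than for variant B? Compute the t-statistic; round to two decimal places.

Let group 1 = variant A, group 2 = variant B. H0: μ_1 = μ_2; H1: μ_1 < μ_2 (Welch's two-sample t-test, left-tailed).
t = (x̄_1 − x̄_2)/√(s_1²/n_1 + s_2²/n_2) = (47.1 − 51.4)/√(9.97²/36 + 5.98²/29) = -2.15
Welch–Satterthwaite df ≈ 58.63
p-value = P(T ≤ -2.15) ≈ 0.0178
Since p ≈ 0.0178 < α = 0.05, reject H0; the data support H1.

-2.15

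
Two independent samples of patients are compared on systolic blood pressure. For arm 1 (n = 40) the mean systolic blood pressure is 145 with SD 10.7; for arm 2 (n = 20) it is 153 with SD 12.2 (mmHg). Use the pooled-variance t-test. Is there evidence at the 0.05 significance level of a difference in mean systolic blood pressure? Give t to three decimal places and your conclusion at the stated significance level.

t = -2.605; reject H0

Let group 1 = arm 1, group 2 = arm 2. H0: μ_1 = μ_2; H1: μ_1 ≠ μ_2 (two-sample pooled-variance t-test, two-sided).
s_p² = [(40−1)·10.7² + (20−1)·12.2²]/(40+20−2) = 125.743
t = (145 − 153)/√[125.743·(1/40 + 1/20)] = -2.605
df = n₁ + n₂ − 2 = 58
Two-sided p-value ≈ 0.012
Since p ≈ 0.012 < α = 0.05, reject H0; the evidence is statistically significant.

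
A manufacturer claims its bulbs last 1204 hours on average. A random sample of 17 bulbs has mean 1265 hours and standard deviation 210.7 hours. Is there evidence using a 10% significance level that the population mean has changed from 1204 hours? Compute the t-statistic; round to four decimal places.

H0: μ = 1204; H1: μ ≠ 1204 (one-sample t-test, two-sided).
t = (x̄ − μ₀)/(s/√n) = (1265 − 1204)/(210.7/√17) = 1.1937
df = n − 1 = 16
Two-sided p-value ≈ 0.2500
Since p ≈ 0.2500 > α = 0.1, fail to reject H0; the data do not provide sufficient evidence against H0.

1.1937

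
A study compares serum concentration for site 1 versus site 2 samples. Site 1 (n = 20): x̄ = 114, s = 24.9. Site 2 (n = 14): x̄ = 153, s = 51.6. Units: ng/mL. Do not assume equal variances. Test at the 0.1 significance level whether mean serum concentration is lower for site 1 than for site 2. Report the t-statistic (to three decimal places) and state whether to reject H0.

Let group 1 = site 1, group 2 = site 2. H0: μ_1 = μ_2; H1: μ_1 < μ_2 (Welch's two-sample t-test, left-tailed).
t = (x̄_1 − x̄_2)/√(s_1²/n_1 + s_2²/n_2) = (114 − 153)/√(24.9²/20 + 51.6²/14) = -2.622
Welch–Satterthwaite df ≈ 17.27
p-value = P(T ≤ -2.622) ≈ 0.0088
Since p ≈ 0.0088 < α = 0.1, reject H0; the evidence is statistically significant.

t = -2.622; reject H0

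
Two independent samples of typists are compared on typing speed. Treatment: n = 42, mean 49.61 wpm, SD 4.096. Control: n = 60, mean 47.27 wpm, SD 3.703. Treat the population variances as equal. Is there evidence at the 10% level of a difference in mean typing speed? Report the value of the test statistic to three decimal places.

3.006

Let group 1 = treatment, group 2 = control. H0: μ_1 = μ_2; H1: μ_1 ≠ μ_2 (two-sample pooled-variance t-test, two-sided).
s_p² = [(42−1)·4.096² + (60−1)·3.703²]/(42+60−2) = 14.9689
t = (49.61 − 47.27)/√[14.9689·(1/42 + 1/60)] = 3.006
df = n₁ + n₂ − 2 = 100
Two-sided p-value ≈ 0.0033
Since p ≈ 0.0033 < α = 0.1, reject H0; the evidence is statistically significant.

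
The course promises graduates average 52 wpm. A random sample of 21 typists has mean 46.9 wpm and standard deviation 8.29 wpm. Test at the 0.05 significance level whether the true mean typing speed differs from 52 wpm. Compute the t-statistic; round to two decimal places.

H0: μ = 52; H1: μ ≠ 52 (one-sample t-test, two-sided).
t = (x̄ − μ₀)/(s/√n) = (46.9 − 52)/(8.29/√21) = -2.82
df = n − 1 = 20
Two-sided p-value ≈ 0.0106
Since p ≈ 0.0106 < α = 0.05, reject H0; the data support H1.

-2.82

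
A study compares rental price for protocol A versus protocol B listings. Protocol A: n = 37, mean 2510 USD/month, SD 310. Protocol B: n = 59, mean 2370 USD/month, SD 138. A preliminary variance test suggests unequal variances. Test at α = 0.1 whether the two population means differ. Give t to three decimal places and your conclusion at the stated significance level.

Let group 1 = protocol A, group 2 = protocol B. H0: μ_1 = μ_2; H1: μ_1 ≠ μ_2 (Welch's two-sample t-test, two-sided).
t = (x̄_1 − x̄_2)/√(s_1²/n_1 + s_2²/n_2) = (2510 − 2370)/√(310²/37 + 138²/59) = 2.591
Welch–Satterthwaite df ≈ 45.07
Two-sided p-value ≈ 0.013
Since p ≈ 0.013 < α = 0.1, reject H0; the data support H1.

t = 2.591; reject H0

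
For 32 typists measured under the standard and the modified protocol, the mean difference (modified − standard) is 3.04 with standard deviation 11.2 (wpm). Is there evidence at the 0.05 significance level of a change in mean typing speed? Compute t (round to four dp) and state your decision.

t = 1.5354; fail to reject H0

H0: μ_d = 0; H1: μ_d ≠ 0 (paired t-test on the differences, two-sided).
t = d̄/(s_d/√n) = 3.04/(11.2/√32) = 1.5354
df = n − 1 = 31
Two-sided p-value ≈ 0.1348
Since p ≈ 0.1348 > α = 0.05, fail to reject H0; the data do not provide sufficient evidence against H0.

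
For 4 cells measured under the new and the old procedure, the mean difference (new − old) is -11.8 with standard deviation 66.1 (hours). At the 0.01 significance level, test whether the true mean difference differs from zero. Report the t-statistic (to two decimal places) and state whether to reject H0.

t = -0.36; fail to reject H0

H0: μ_d = 0; H1: μ_d ≠ 0 (paired t-test on the differences, two-sided).
t = d̄/(s_d/√n) = -11.8/(66.1/√4) = -0.36
df = n − 1 = 3
Two-sided p-value ≈ 0.7447
Since p ≈ 0.7447 > α = 0.01, fail to reject H0; the evidence is not statistically significant.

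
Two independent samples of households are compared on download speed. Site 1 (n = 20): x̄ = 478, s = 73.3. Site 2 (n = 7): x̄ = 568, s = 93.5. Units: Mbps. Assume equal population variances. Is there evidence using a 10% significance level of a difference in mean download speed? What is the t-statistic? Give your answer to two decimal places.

Let group 1 = site 1, group 2 = site 2. H0: μ_1 = μ_2; H1: μ_1 ≠ μ_2 (two-sample pooled-variance t-test, two-sided).
s_p² = [(20−1)·73.3² + (7−1)·93.5²]/(20+7−2) = 6181.54
t = (478 − 568)/√[6181.54·(1/20 + 1/7)] = -2.61
df = n₁ + n₂ − 2 = 25
Two-sided p-value ≈ 0.015
Since p ≈ 0.015 < α = 0.1, reject H0; the evidence is statistically significant.

-2.61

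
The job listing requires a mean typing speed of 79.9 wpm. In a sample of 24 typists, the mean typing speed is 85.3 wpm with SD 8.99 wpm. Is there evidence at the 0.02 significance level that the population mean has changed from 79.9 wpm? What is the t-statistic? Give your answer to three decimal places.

2.943

H0: μ = 79.9; H1: μ ≠ 79.9 (one-sample t-test, two-sided).
t = (x̄ − μ₀)/(s/√n) = (85.3 − 79.9)/(8.99/√24) = 2.943
df = n − 1 = 23
Two-sided p-value ≈ 0.007
Since p ≈ 0.007 < α = 0.02, reject H0; the evidence is statistically significant.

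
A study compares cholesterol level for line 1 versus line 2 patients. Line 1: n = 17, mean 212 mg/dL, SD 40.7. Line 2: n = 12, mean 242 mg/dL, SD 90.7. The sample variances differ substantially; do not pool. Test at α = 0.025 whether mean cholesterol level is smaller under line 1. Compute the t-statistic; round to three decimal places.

Let group 1 = line 1, group 2 = line 2. H0: μ_1 = μ_2; H1: μ_1 < μ_2 (Welch's two-sample t-test, left-tailed).
t = (x̄_1 − x̄_2)/√(s_1²/n_1 + s_2²/n_2) = (212 − 242)/√(40.7²/17 + 90.7²/12) = -1.072
Welch–Satterthwaite df ≈ 14.15
p-value = P(T ≤ -1.072) ≈ 0.151
Since p ≈ 0.151 > α = 0.025, fail to reject H0; the evidence is not statistically significant.

-1.072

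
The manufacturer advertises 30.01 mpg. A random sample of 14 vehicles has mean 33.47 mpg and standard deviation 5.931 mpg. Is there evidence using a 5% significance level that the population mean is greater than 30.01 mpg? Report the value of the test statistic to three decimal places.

2.183

H0: μ = 30.01; H1: μ > 30.01 (one-sample t-test, right-tailed).
t = (x̄ − μ₀)/(s/√n) = (33.47 − 30.01)/(5.931/√14) = 2.183
df = n − 1 = 13
p-value = P(T ≥ 2.183) ≈ 0.024
Since p ≈ 0.024 < α = 0.05, reject H0; the data support H1.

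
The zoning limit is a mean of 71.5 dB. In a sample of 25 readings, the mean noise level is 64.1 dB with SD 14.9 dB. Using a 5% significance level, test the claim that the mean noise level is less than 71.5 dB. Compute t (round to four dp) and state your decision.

H0: μ = 71.5; H1: μ < 71.5 (one-sample t-test, left-tailed).
t = (x̄ − μ₀)/(s/√n) = (64.1 − 71.5)/(14.9/√25) = -2.4832
df = n − 1 = 24
p-value = P(T ≤ -2.4832) ≈ 0.010
Since p ≈ 0.010 < α = 0.05, reject H0; the evidence is statistically significant.

t = -2.4832; reject H0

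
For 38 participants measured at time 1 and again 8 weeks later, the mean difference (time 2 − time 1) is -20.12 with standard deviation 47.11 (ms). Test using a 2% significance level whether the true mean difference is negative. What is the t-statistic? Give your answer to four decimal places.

-2.6327

H0: μ_d = 0; H1: μ_d < 0 (paired t-test on the differences, left-tailed).
t = d̄/(s_d/√n) = -20.12/(47.11/√38) = -2.6327
df = n − 1 = 37
p-value = P(T ≤ -2.6327) ≈ 0.006
Since p ≈ 0.006 < α = 0.02, reject H0; the evidence is statistically significant.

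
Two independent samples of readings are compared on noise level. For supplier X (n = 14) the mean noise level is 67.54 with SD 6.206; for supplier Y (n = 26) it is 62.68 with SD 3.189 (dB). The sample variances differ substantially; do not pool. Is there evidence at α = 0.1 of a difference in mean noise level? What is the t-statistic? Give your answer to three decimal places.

Let group 1 = supplier X, group 2 = supplier Y. H0: μ_1 = μ_2; H1: μ_1 ≠ μ_2 (Welch's two-sample t-test, two-sided).
t = (x̄_1 − x̄_2)/√(s_1²/n_1 + s_2²/n_2) = (67.54 − 62.68)/√(6.206²/14 + 3.189²/26) = 2.742
Welch–Satterthwaite df ≈ 16.78
Two-sided p-value ≈ 0.014
Since p ≈ 0.014 < α = 0.1, reject H0; the data support H1.

2.742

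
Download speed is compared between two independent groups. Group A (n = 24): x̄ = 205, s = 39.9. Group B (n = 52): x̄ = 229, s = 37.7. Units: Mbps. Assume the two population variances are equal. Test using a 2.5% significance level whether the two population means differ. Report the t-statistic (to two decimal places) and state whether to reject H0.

Let group 1 = group A, group 2 = group B. H0: μ_1 = μ_2; H1: μ_1 ≠ μ_2 (two-sample pooled-variance t-test, two-sided).
s_p² = [(24−1)·39.9² + (52−1)·37.7²]/(24+52−2) = 1474.35
t = (205 − 229)/√[1474.35·(1/24 + 1/52)] = -2.53
df = n₁ + n₂ − 2 = 74
Two-sided p-value ≈ 0.013
Since p ≈ 0.013 < α = 0.025, reject H0; the evidence is statistically significant.

t = -2.53; reject H0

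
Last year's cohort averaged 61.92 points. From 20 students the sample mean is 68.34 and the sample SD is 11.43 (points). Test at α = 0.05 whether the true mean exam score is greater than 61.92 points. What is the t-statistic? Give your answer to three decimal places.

H0: μ = 61.92; H1: μ > 61.92 (one-sample t-test, right-tailed).
t = (x̄ − μ₀)/(s/√n) = (68.34 − 61.92)/(11.43/√20) = 2.512
df = n − 1 = 19
p-value = P(T ≥ 2.512) ≈ 0.011
Since p ≈ 0.011 < α = 0.05, reject H0; the data support H1.

2.512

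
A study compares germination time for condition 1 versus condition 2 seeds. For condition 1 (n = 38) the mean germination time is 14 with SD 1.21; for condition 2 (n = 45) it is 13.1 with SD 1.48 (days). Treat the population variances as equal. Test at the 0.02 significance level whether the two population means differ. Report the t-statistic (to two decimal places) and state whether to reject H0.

t = 3.00; reject H0

Let group 1 = condition 1, group 2 = condition 2. H0: μ_1 = μ_2; H1: μ_1 ≠ μ_2 (two-sample pooled-variance t-test, two-sided).
s_p² = [(38−1)·1.21² + (45−1)·1.48²]/(38+45−2) = 1.85863
t = (14 − 13.1)/√[1.85863·(1/38 + 1/45)] = 3.00
df = n₁ + n₂ − 2 = 81
Two-sided p-value ≈ 0.004
Since p ≈ 0.004 < α = 0.02, reject H0; the data support H1.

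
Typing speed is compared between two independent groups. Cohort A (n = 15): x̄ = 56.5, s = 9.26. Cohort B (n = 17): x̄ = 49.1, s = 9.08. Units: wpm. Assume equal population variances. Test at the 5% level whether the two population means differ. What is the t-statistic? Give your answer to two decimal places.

Let group 1 = cohort A, group 2 = cohort B. H0: μ_1 = μ_2; H1: μ_1 ≠ μ_2 (two-sample pooled-variance t-test, two-sided).
s_p² = [(15−1)·9.26² + (17−1)·9.08²]/(15+17−2) = 83.987
t = (56.5 − 49.1)/√[83.987·(1/15 + 1/17)] = 2.28
df = n₁ + n₂ − 2 = 30
Two-sided p-value ≈ 0.030
Since p ≈ 0.030 < α = 0.05, reject H0; the data support H1.

2.28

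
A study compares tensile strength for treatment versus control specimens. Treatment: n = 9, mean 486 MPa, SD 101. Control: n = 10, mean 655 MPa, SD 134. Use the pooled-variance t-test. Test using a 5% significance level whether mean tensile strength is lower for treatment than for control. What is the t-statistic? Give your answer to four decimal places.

-3.0751

Let group 1 = treatment, group 2 = control. H0: μ_1 = μ_2; H1: μ_1 < μ_2 (two-sample pooled-variance t-test, left-tailed).
s_p² = [(9−1)·101² + (10−1)·134²]/(9+10−2) = 14306.6
t = (486 − 655)/√[14306.6·(1/9 + 1/10)] = -3.0751
df = n₁ + n₂ − 2 = 17
p-value = P(T ≤ -3.0751) ≈ 0.003
Since p ≈ 0.003 < α = 0.05, reject H0; the evidence is statistically significant.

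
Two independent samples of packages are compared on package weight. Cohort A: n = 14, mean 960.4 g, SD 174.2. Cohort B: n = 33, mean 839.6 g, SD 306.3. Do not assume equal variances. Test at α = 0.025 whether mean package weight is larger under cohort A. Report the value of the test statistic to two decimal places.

Let group 1 = cohort A, group 2 = cohort B. H0: μ_1 = μ_2; H1: μ_1 > μ_2 (Welch's two-sample t-test, right-tailed).
t = (x̄_1 − x̄_2)/√(s_1²/n_1 + s_2²/n_2) = (960.4 − 839.6)/√(174.2²/14 + 306.3²/33) = 1.71
Welch–Satterthwaite df ≈ 40.89
p-value = P(T ≥ 1.71) ≈ 0.0477
Since p ≈ 0.0477 > α = 0.025, fail to reject H0; the data do not provide sufficient evidence against H0.

1.71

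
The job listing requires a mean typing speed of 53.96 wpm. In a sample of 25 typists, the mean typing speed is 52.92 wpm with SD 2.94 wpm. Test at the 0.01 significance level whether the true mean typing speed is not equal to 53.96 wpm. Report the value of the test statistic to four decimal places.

-1.7687

H0: μ = 53.96; H1: μ ≠ 53.96 (one-sample t-test, two-sided).
t = (x̄ − μ₀)/(s/√n) = (52.92 − 53.96)/(2.94/√25) = -1.7687
df = n − 1 = 24
Two-sided p-value ≈ 0.090
Since p ≈ 0.090 > α = 0.01, fail to reject H0; the data do not provide sufficient evidence against H0.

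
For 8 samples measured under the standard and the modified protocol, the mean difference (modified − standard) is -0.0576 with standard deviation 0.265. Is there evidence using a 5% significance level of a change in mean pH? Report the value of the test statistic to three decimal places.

H0: μ_d = 0; H1: μ_d ≠ 0 (paired t-test on the differences, two-sided).
t = d̄/(s_d/√n) = -0.0576/(0.265/√8) = -0.615
df = n − 1 = 7
Two-sided p-value ≈ 0.5581
Since p ≈ 0.5581 > α = 0.05, fail to reject H0; the data do not provide sufficient evidence against H0.

-0.615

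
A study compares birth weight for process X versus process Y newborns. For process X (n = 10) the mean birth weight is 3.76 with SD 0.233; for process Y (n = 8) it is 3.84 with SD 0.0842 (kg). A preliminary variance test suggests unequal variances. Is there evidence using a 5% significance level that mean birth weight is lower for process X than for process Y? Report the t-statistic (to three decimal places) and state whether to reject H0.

t = -1.007; fail to reject H0

Let group 1 = process X, group 2 = process Y. H0: μ_1 = μ_2; H1: μ_1 < μ_2 (Welch's two-sample t-test, left-tailed).
t = (x̄_1 − x̄_2)/√(s_1²/n_1 + s_2²/n_2) = (3.76 − 3.84)/√(0.233²/10 + 0.0842²/8) = -1.007
Welch–Satterthwaite df ≈ 11.77
p-value = P(T ≤ -1.007) ≈ 0.1672
Since p ≈ 0.1672 > α = 0.05, fail to reject H0; the evidence is not statistically significant.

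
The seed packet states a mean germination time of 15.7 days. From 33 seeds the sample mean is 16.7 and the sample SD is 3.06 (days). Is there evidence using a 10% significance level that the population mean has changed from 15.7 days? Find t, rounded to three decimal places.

1.877

H0: μ = 15.7; H1: μ ≠ 15.7 (one-sample t-test, two-sided).
t = (x̄ − μ₀)/(s/√n) = (16.7 − 15.7)/(3.06/√33) = 1.877
df = n − 1 = 32
Two-sided p-value ≈ 0.0696
Since p ≈ 0.0696 < α = 0.1, reject H0; the data support H1.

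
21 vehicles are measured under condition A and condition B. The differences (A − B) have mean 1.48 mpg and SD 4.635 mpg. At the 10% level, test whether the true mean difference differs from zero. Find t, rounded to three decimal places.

1.463

H0: μ_d = 0; H1: μ_d ≠ 0 (paired t-test on the differences, two-sided).
t = d̄/(s_d/√n) = 1.48/(4.635/√21) = 1.463
df = n − 1 = 20
Two-sided p-value ≈ 0.1589
Since p ≈ 0.1589 > α = 0.1, fail to reject H0; the evidence is not statistically significant.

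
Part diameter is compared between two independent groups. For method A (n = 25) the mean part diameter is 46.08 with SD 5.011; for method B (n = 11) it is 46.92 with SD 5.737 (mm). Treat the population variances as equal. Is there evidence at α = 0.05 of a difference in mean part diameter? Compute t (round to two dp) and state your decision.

t = -0.44; fail to reject H0

Let group 1 = method A, group 2 = method B. H0: μ_1 = μ_2; H1: μ_1 ≠ μ_2 (two-sample pooled-variance t-test, two-sided).
s_p² = [(25−1)·5.011² + (11−1)·5.737²]/(25+11−2) = 27.4051
t = (46.08 − 46.92)/√[27.4051·(1/25 + 1/11)] = -0.44
df = n₁ + n₂ − 2 = 34
Two-sided p-value ≈ 0.660
Since p ≈ 0.660 > α = 0.05, fail to reject H0; the data do not provide sufficient evidence against H0.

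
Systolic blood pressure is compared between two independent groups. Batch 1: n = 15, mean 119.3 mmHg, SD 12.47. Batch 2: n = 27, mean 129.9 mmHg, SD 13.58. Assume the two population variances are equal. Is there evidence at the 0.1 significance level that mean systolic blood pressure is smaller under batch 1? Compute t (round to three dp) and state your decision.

Let group 1 = batch 1, group 2 = batch 2. H0: μ_1 = μ_2; H1: μ_1 < μ_2 (two-sample pooled-variance t-test, left-tailed).
s_p² = [(15−1)·12.47² + (27−1)·13.58²]/(15+27−2) = 174.296
t = (119.3 − 129.9)/√[174.296·(1/15 + 1/27)] = -2.493
df = n₁ + n₂ − 2 = 40
p-value = P(T ≤ -2.493) ≈ 0.0084
Since p ≈ 0.0084 < α = 0.1, reject H0; the data support H1.

t = -2.493; reject H0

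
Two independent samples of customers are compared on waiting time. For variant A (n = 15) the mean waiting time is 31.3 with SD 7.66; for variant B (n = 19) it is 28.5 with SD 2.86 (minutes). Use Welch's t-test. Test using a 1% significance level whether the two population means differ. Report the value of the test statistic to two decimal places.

1.34

Let group 1 = variant A, group 2 = variant B. H0: μ_1 = μ_2; H1: μ_1 ≠ μ_2 (Welch's two-sample t-test, two-sided).
t = (x̄_1 − x̄_2)/√(s_1²/n_1 + s_2²/n_2) = (31.3 − 28.5)/√(7.66²/15 + 2.86²/19) = 1.34
Welch–Satterthwaite df ≈ 17.09
Two-sided p-value ≈ 0.197
Since p ≈ 0.197 > α = 0.01, fail to reject H0; the data do not provide sufficient evidence against H0.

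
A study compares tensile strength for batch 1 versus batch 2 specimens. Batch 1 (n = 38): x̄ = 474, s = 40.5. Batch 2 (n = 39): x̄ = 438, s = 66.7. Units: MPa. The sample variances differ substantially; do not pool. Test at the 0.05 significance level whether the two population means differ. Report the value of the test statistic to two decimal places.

2.87

Let group 1 = batch 1, group 2 = batch 2. H0: μ_1 = μ_2; H1: μ_1 ≠ μ_2 (Welch's two-sample t-test, two-sided).
t = (x̄_1 − x̄_2)/√(s_1²/n_1 + s_2²/n_2) = (474 − 438)/√(40.5²/38 + 66.7²/39) = 2.87
Welch–Satterthwaite df ≈ 62.94
Two-sided p-value ≈ 0.006
Since p ≈ 0.006 < α = 0.05, reject H0; the evidence is statistically significant.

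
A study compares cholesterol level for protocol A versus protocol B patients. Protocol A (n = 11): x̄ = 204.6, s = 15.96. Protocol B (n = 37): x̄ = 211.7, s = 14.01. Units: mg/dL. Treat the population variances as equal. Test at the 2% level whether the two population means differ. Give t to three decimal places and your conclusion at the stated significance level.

t = -1.430; fail to reject H0

Let group 1 = protocol A, group 2 = protocol B. H0: μ_1 = μ_2; H1: μ_1 ≠ μ_2 (two-sample pooled-variance t-test, two-sided).
s_p² = [(11−1)·15.96² + (37−1)·14.01²]/(11+37−2) = 208.985
t = (204.6 − 211.7)/√[208.985·(1/11 + 1/37)] = -1.430
df = n₁ + n₂ − 2 = 46
Two-sided p-value ≈ 0.159
Since p ≈ 0.159 > α = 0.02, fail to reject H0; the evidence is not statistically significant.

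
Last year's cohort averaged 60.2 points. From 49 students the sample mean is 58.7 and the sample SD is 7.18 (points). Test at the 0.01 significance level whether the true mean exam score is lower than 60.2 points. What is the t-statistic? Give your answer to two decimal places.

-1.46

H0: μ = 60.2; H1: μ < 60.2 (one-sample t-test, left-tailed).
t = (x̄ − μ₀)/(s/√n) = (58.7 − 60.2)/(7.18/√49) = -1.46
df = n − 1 = 48
p-value = P(T ≤ -1.46) ≈ 0.075
Since p ≈ 0.075 > α = 0.01, fail to reject H0; the evidence is not statistically significant.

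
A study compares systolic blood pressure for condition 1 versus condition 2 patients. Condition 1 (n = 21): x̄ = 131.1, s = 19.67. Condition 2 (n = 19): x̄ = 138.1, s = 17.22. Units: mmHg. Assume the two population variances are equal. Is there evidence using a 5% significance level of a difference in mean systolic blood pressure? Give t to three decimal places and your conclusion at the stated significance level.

Let group 1 = condition 1, group 2 = condition 2. H0: μ_1 = μ_2; H1: μ_1 ≠ μ_2 (two-sample pooled-variance t-test, two-sided).
s_p² = [(21−1)·19.67² + (19−1)·17.22²]/(21+19−2) = 344.097
t = (131.1 − 138.1)/√[344.097·(1/21 + 1/19)] = -1.192
df = n₁ + n₂ − 2 = 38
Two-sided p-value ≈ 0.2407
Since p ≈ 0.2407 > α = 0.05, fail to reject H0; the evidence is not statistically significant.

t = -1.192; fail to reject H0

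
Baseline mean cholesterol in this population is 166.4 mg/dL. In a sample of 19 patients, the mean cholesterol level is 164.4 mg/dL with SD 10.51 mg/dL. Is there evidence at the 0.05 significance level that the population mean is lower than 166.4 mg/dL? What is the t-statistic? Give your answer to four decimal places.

-0.8295

H0: μ = 166.4; H1: μ < 166.4 (one-sample t-test, left-tailed).
t = (x̄ − μ₀)/(s/√n) = (164.4 − 166.4)/(10.51/√19) = -0.8295
df = n − 1 = 18
p-value = P(T ≤ -0.8295) ≈ 0.209
Since p ≈ 0.209 > α = 0.05, fail to reject H0; the data do not provide sufficient evidence against H0.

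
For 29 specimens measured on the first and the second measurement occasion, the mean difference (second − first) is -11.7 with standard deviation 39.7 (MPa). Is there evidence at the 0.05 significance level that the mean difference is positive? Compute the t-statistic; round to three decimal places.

H0: μ_d = 0; H1: μ_d > 0 (paired t-test on the differences, right-tailed).
t = d̄/(s_d/√n) = -11.7/(39.7/√29) = -1.587
df = n − 1 = 28
p-value = P(T ≥ -1.587) ≈ 0.9381
Since p ≈ 0.9381 > α = 0.05, fail to reject H0; the evidence is not statistically significant.

-1.587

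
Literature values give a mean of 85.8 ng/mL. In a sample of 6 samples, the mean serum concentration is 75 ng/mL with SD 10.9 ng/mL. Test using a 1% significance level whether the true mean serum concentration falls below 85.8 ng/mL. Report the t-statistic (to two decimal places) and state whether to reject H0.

H0: μ = 85.8; H1: μ < 85.8 (one-sample t-test, left-tailed).
t = (x̄ − μ₀)/(s/√n) = (75 − 85.8)/(10.9/√6) = -2.43
df = n − 1 = 5
p-value = P(T ≤ -2.43) ≈ 0.0298
Since p ≈ 0.0298 > α = 0.01, fail to reject H0; the data do not provide sufficient evidence against H0.

t = -2.43; fail to reject H0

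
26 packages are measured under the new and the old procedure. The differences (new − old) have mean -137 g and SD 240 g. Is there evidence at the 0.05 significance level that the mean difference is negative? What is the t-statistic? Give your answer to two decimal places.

-2.91

H0: μ_d = 0; H1: μ_d < 0 (paired t-test on the differences, left-tailed).
t = d̄/(s_d/√n) = -137/(240/√26) = -2.91
df = n − 1 = 25
p-value = P(T ≤ -2.91) ≈ 0.0037
Since p ≈ 0.0037 < α = 0.05, reject H0; the evidence is statistically significant.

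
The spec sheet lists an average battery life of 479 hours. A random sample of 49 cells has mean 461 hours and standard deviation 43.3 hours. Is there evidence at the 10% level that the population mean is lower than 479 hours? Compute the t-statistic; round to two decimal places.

-2.91

H0: μ = 479; H1: μ < 479 (one-sample t-test, left-tailed).
t = (x̄ − μ₀)/(s/√n) = (461 − 479)/(43.3/√49) = -2.91
df = n − 1 = 48
p-value = P(T ≤ -2.91) ≈ 0.0027
Since p ≈ 0.0027 < α = 0.1, reject H0; the evidence is statistically significant.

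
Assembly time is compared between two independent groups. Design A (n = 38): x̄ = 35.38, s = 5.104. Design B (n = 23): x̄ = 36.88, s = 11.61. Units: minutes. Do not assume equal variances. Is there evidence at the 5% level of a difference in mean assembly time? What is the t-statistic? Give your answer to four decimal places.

-0.5863

Let group 1 = design A, group 2 = design B. H0: μ_1 = μ_2; H1: μ_1 ≠ μ_2 (Welch's two-sample t-test, two-sided).
t = (x̄_1 − x̄_2)/√(s_1²/n_1 + s_2²/n_2) = (35.38 − 36.88)/√(5.104²/38 + 11.61²/23) = -0.5863
Welch–Satterthwaite df ≈ 27.23
Two-sided p-value ≈ 0.563
Since p ≈ 0.563 > α = 0.05, fail to reject H0; the data do not provide sufficient evidence against H0.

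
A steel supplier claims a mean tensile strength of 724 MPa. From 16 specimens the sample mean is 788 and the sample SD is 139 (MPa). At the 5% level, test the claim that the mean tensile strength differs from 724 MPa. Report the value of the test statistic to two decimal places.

H0: μ = 724; H1: μ ≠ 724 (one-sample t-test, two-sided).
t = (x̄ − μ₀)/(s/√n) = (788 − 724)/(139/√16) = 1.84
df = n − 1 = 15
Two-sided p-value ≈ 0.0854
Since p ≈ 0.0854 > α = 0.05, fail to reject H0; the data do not provide sufficient evidence against H0.

1.84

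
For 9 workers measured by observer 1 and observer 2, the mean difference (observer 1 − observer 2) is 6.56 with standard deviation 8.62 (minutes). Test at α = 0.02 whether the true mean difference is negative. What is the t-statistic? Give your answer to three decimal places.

2.283

H0: μ_d = 0; H1: μ_d < 0 (paired t-test on the differences, left-tailed).
t = d̄/(s_d/√n) = 6.56/(8.62/√9) = 2.283
df = n − 1 = 8
p-value = P(T ≤ 2.283) ≈ 0.974
Since p ≈ 0.974 > α = 0.02, fail to reject H0; the evidence is not statistically significant.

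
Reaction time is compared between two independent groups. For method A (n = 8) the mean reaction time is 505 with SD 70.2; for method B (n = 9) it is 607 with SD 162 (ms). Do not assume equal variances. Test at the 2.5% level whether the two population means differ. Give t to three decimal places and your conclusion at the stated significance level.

Let group 1 = method A, group 2 = method B. H0: μ_1 = μ_2; H1: μ_1 ≠ μ_2 (Welch's two-sample t-test, two-sided).
t = (x̄_1 − x̄_2)/√(s_1²/n_1 + s_2²/n_2) = (505 − 607)/√(70.2²/8 + 162²/9) = -1.716
Welch–Satterthwaite df ≈ 11.17
Two-sided p-value ≈ 0.114
Since p ≈ 0.114 > α = 0.025, fail to reject H0; the evidence is not statistically significant.

t = -1.716; fail to reject H0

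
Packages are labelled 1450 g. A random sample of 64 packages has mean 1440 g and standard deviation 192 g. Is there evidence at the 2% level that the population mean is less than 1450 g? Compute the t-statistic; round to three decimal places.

H0: μ = 1450; H1: μ < 1450 (one-sample t-test, left-tailed).
t = (x̄ − μ₀)/(s/√n) = (1440 − 1450)/(192/√64) = -0.417
df = n − 1 = 63
p-value = P(T ≤ -0.417) ≈ 0.339
Since p ≈ 0.339 > α = 0.02, fail to reject H0; the data do not provide sufficient evidence against H0.

-0.417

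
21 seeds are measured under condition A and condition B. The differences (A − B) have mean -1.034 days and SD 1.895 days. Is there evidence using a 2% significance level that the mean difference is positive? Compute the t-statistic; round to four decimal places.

H0: μ_d = 0; H1: μ_d > 0 (paired t-test on the differences, right-tailed).
t = d̄/(s_d/√n) = -1.034/(1.895/√21) = -2.5005
df = n − 1 = 20
p-value = P(T ≥ -2.5005) ≈ 0.9894
Since p ≈ 0.9894 > α = 0.02, fail to reject H0; the data do not provide sufficient evidence against H0.

-2.5005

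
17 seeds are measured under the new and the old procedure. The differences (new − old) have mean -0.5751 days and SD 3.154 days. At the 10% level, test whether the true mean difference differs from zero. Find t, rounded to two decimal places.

H0: μ_d = 0; H1: μ_d ≠ 0 (paired t-test on the differences, two-sided).
t = d̄/(s_d/√n) = -0.5751/(3.154/√17) = -0.75
df = n − 1 = 16
Two-sided p-value ≈ 0.4631
Since p ≈ 0.4631 > α = 0.1, fail to reject H0; the evidence is not statistically significant.

-0.75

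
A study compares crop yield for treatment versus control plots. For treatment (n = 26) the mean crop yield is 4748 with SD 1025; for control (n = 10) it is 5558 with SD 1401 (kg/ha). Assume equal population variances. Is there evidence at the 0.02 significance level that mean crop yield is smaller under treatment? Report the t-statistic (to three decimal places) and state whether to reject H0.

Let group 1 = treatment, group 2 = control. H0: μ_1 = μ_2; H1: μ_1 < μ_2 (two-sample pooled-variance t-test, left-tailed).
s_p² = [(26−1)·1025² + (10−1)·1401²]/(26+10−2) = 1292080
t = (4748 − 5558)/√[1292080·(1/26 + 1/10)] = -1.915
df = n₁ + n₂ − 2 = 34
p-value = P(T ≤ -1.915) ≈ 0.0320
Since p ≈ 0.0320 > α = 0.02, fail to reject H0; the evidence is not statistically significant.

t = -1.915; fail to reject H0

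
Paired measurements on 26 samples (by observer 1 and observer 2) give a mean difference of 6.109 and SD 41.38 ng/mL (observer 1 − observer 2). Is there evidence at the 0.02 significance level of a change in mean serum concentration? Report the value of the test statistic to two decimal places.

H0: μ_d = 0; H1: μ_d ≠ 0 (paired t-test on the differences, two-sided).
t = d̄/(s_d/√n) = 6.109/(41.38/√26) = 0.75
df = n − 1 = 25
Two-sided p-value ≈ 0.459
Since p ≈ 0.459 > α = 0.02, fail to reject H0; the data do not provide sufficient evidence against H0.

0.75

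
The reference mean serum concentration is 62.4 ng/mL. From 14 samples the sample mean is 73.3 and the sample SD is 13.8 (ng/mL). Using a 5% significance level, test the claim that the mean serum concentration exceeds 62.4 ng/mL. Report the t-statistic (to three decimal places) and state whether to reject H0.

H0: μ = 62.4; H1: μ > 62.4 (one-sample t-test, right-tailed).
t = (x̄ − μ₀)/(s/√n) = (73.3 − 62.4)/(13.8/√14) = 2.955
df = n − 1 = 13
p-value = P(T ≥ 2.955) ≈ 0.0056
Since p ≈ 0.0056 < α = 0.05, reject H0; the evidence is statistically significant.

t = 2.955; reject H0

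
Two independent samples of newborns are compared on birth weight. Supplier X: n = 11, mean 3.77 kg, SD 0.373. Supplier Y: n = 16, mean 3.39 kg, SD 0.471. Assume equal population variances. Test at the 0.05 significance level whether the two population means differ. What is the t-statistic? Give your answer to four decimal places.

Let group 1 = supplier X, group 2 = supplier Y. H0: μ_1 = μ_2; H1: μ_1 ≠ μ_2 (two-sample pooled-variance t-test, two-sided).
s_p² = [(11−1)·0.373² + (16−1)·0.471²]/(11+16−2) = 0.188756
t = (3.77 − 3.39)/√[0.188756·(1/11 + 1/16)] = 2.2331
df = n₁ + n₂ − 2 = 25
Two-sided p-value ≈ 0.0347
Since p ≈ 0.0347 < α = 0.05, reject H0; the evidence is statistically significant.

2.2331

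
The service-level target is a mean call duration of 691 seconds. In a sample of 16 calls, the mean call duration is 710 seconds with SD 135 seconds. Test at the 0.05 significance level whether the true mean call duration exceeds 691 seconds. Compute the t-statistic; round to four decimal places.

0.5630

H0: μ = 691; H1: μ > 691 (one-sample t-test, right-tailed).
t = (x̄ − μ₀)/(s/√n) = (710 − 691)/(135/√16) = 0.5630
df = n − 1 = 15
p-value = P(T ≥ 0.5630) ≈ 0.2909
Since p ≈ 0.2909 > α = 0.05, fail to reject H0; the data do not provide sufficient evidence against H0.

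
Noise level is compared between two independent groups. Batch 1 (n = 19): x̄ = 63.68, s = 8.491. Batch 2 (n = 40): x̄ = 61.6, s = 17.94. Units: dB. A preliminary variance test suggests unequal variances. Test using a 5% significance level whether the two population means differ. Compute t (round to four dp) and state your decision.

Let group 1 = batch 1, group 2 = batch 2. H0: μ_1 = μ_2; H1: μ_1 ≠ μ_2 (Welch's two-sample t-test, two-sided).
t = (x̄_1 − x̄_2)/√(s_1²/n_1 + s_2²/n_2) = (63.68 − 61.6)/√(8.491²/19 + 17.94²/40) = 0.6045
Welch–Satterthwaite df ≈ 56.99
Two-sided p-value ≈ 0.548
Since p ≈ 0.548 > α = 0.05, fail to reject H0; the data do not provide sufficient evidence against H0.

t = 0.6045; fail to reject H0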